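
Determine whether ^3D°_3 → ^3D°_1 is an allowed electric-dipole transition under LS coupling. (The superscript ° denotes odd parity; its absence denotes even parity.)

forbidden

Reading off the term symbols: S 1→1, L 2→2, J 3→1, parity odd→odd.
Parity must change: odd → odd — violated.
ΔS = 0: S: 1 → 1 — satisfied.
ΔL = 0, ±1 (not L=0↔0): L: 2 → 2, ΔL = +0 — satisfied.
ΔJ = 0, ±1 (not J=0↔0): J: 3 → 1, ΔJ = -2 — violated.
Rule(s) violated: parity, ΔJ.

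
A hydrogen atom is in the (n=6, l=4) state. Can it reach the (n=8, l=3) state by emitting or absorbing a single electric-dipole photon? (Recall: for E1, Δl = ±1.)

allowed

l: 4 → 3 (Δl = -1). Δl = ±1 ✓.
All E1 selection rules are satisfied.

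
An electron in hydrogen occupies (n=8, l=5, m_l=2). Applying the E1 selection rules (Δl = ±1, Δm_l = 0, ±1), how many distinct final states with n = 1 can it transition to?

E1 requires l_f ∈ {4, 6}, but neither lies in [0, 0], so no final state is reachable.
Total: 0.

0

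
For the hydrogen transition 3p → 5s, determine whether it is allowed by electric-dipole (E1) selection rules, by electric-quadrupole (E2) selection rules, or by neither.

E1

Δl = 0 − 1 = -1; l_i + l_f = 1.
E1 (Δl = ±1): satisfied.
E2 (Δl = 0,±2, l_i+l_f ≥ 2): not satisfied.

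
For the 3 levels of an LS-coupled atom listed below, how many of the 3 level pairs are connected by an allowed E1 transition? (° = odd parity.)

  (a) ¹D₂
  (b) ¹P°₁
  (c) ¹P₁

(a)–(b): allowed.
(a)–(c): forbidden (parity).
(b)–(c): allowed.
Allowed pairs: 2 of 3.

2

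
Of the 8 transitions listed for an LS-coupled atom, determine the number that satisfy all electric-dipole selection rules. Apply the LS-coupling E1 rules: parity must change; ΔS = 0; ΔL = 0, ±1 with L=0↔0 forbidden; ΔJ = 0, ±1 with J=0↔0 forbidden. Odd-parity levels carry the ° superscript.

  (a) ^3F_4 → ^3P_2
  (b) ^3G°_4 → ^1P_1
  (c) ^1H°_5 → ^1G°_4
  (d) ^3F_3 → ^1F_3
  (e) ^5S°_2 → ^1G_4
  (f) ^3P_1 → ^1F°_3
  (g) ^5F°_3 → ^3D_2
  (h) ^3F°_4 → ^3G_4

(a) forbidden (parity, ΔL, ΔJ fail)
(b) forbidden (ΔS, ΔL, ΔJ fail)
(c) forbidden (parity fails)
(d) forbidden (parity, ΔS fail)
(e) forbidden (ΔS, ΔL, ΔJ fail)
(f) forbidden (ΔS, ΔL, ΔJ fail)
(g) forbidden (ΔS fails)
(h) allowed
Total allowed: 1 of 8.

1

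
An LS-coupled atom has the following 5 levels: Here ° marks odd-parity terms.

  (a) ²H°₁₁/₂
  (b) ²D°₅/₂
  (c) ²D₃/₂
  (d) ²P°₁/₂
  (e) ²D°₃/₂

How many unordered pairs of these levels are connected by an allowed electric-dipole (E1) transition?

3

(a)–(b): forbidden (parity, ΔL, ΔJ).
(a)–(c): forbidden (ΔL, ΔJ).
(a)–(d): forbidden (parity, ΔL, ΔJ).
(a)–(e): forbidden (parity, ΔL, ΔJ).
(b)–(c): allowed.
(b)–(d): forbidden (parity, ΔJ).
(b)–(e): forbidden (parity).
(c)–(d): allowed.
(c)–(e): allowed.
(d)–(e): forbidden (parity).
Allowed pairs: 3 of 10.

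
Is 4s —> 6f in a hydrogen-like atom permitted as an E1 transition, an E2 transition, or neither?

Δl = 3 − 0 = +3; l_i + l_f = 3.
E1 (Δl = ±1): not satisfied.
E2 (Δl = 0,±2, l_i+l_f ≥ 2): not satisfied.

neither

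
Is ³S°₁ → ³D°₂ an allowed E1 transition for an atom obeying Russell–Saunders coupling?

forbidden

ΔL = 0, ±1 (not L=0↔0): L: 0 → 2, ΔL = +2 — ✗.
ΔS = 0: S: 1 → 1 — ✓.
ΔJ = 0, ±1 (not J=0↔0): J: 1 → 2, ΔJ = +1 — ✓.
Parity must change: odd → odd — ✗.
Rule(s) violated: parity, ΔL.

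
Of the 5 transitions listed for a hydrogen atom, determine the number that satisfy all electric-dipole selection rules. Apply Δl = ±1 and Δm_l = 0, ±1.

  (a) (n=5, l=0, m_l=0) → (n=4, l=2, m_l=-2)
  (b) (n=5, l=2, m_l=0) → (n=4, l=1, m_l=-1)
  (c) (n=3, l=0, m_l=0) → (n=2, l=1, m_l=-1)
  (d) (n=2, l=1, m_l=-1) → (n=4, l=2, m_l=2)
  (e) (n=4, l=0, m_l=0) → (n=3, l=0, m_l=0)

2

(a) forbidden — Δl = +2 (E1 requires Δl = ±1); Δm_l = -2 (E1 requires Δm_l = 0, ±1)
(b) allowed
(c) allowed
(d) forbidden — Δm_l = +3 (E1 requires Δm_l = 0, ±1)
(e) forbidden — Δl = +0 (E1 requires Δl = ±1)
Total allowed: 2 of 5.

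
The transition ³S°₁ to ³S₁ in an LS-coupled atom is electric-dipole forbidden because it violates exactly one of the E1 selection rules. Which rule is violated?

Parity must change: odd → even — ✓.
ΔS = 0: S: 1 → 1 — ✓.
ΔL = 0, ±1 (not L=0↔0): L: 0 → 0, ΔL = +0 — ✗.
ΔJ = 0, ±1 (not J=0↔0): J: 1 → 1, ΔJ = +0 — ✓.

the L=0 ↔ L=0 exclusion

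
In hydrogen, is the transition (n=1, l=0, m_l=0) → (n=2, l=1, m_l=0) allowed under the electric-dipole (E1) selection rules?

Initial l = 0, final l = 1, so Δl = +1. E1 requires Δl = ±1: satisfied.
Δm_l = 0 − (0) = +0. E1 requires Δm_l = 0, ±1: satisfied.
All E1 selection rules are satisfied.

allowed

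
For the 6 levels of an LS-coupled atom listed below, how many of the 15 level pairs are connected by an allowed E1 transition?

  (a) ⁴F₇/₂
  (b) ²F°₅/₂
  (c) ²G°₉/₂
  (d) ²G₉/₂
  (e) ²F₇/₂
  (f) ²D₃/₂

4

(a)–(b): forbidden (ΔS).
(a)–(c): forbidden (ΔS).
(a)–(d): forbidden (parity, ΔS).
(a)–(e): forbidden (parity, ΔS).
(a)–(f): forbidden (parity, ΔS, ΔJ).
(b)–(c): forbidden (parity, ΔJ).
(b)–(d): forbidden (ΔJ).
(b)–(e): allowed.
(b)–(f): allowed.
(c)–(d): allowed.
(c)–(e): allowed.
(c)–(f): forbidden (ΔL, ΔJ).
(d)–(e): forbidden (parity).
(d)–(f): forbidden (parity, ΔL, ΔJ).
(e)–(f): forbidden (parity, ΔJ).
Allowed pairs: 4 of 15.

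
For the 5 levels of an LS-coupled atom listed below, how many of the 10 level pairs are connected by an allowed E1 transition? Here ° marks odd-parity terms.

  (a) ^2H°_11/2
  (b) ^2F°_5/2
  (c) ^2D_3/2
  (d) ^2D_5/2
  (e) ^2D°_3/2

(a)–(b): forbidden (parity, ΔL, ΔJ).
(a)–(c): forbidden (ΔL, ΔJ).
(a)–(d): forbidden (ΔL, ΔJ).
(a)–(e): forbidden (parity, ΔL, ΔJ).
(b)–(c): allowed.
(b)–(d): allowed.
(b)–(e): forbidden (parity).
(c)–(d): forbidden (parity).
(c)–(e): allowed.
(d)–(e): allowed.
Allowed pairs: 4 of 10.

4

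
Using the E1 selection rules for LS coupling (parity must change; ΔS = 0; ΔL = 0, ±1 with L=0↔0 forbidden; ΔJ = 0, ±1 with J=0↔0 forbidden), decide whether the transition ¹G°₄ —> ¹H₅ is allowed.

Initial level: S=0, L=4, J=4, parity odd. Final level: S=0, L=5, J=5, parity even.
Parity must change: odd → even — ✓.
ΔS = 0: S: 0 → 0 — ✓.
ΔL = 0, ±1 (not L=0↔0): L: 4 → 5, ΔL = +1 — ✓.
ΔJ = 0, ±1 (not J=0↔0): J: 4 → 5, ΔJ = +1 — ✓.
All four E1 rules are satisfied.

allowed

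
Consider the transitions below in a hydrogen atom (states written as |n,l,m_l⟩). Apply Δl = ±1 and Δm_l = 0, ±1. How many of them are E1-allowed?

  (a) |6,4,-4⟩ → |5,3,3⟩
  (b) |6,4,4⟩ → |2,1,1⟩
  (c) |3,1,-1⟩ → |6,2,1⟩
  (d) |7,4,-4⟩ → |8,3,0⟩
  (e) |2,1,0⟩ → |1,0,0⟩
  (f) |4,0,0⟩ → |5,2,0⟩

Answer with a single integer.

(a) forbidden — Δm_l = +7 (E1 requires Δm_l = 0, ±1)
(b) forbidden — Δl = -3 (E1 requires Δl = ±1); Δm_l = -3 (E1 requires Δm_l = 0, ±1)
(c) forbidden — Δm_l = +2 (E1 requires Δm_l = 0, ±1)
(d) forbidden — Δm_l = +4 (E1 requires Δm_l = 0, ±1)
(e) allowed
(f) forbidden — Δl = +2 (E1 requires Δl = ±1)
Total allowed: 1 of 6.

1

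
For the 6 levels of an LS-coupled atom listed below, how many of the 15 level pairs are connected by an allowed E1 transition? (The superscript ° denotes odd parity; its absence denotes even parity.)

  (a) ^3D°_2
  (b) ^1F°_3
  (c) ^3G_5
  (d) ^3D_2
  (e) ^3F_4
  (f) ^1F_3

(a)–(b): forbidden (parity, ΔS).
(a)–(c): forbidden (ΔL, ΔJ).
(a)–(d): allowed.
(a)–(e): forbidden (ΔJ).
(a)–(f): forbidden (ΔS).
(b)–(c): forbidden (ΔS, ΔJ).
(b)–(d): forbidden (ΔS).
(b)–(e): forbidden (ΔS).
(b)–(f): allowed.
(c)–(d): forbidden (parity, ΔL, ΔJ).
(c)–(e): forbidden (parity).
(c)–(f): forbidden (parity, ΔS, ΔJ).
(d)–(e): forbidden (parity, ΔJ).
(d)–(f): forbidden (parity, ΔS).
(e)–(f): forbidden (parity, ΔS).
Allowed pairs: 2 of 15.

2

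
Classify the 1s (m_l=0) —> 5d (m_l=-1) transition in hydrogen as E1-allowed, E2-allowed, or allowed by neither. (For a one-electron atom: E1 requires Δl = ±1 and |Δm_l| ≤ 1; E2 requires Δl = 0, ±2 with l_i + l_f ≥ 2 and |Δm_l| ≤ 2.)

Δl = 2 − 0 = +2; l_i + l_f = 2.
Δm_l = -1.
E1 (Δl = ±1, |Δm_l| ≤ 1): not satisfied.
E2 (Δl = 0,±2, l_i+l_f ≥ 2, |Δm_l| ≤ 2): satisfied.

E2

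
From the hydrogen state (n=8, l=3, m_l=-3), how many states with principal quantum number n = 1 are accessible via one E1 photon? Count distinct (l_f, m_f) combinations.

0

E1 requires l_f ∈ {2, 4}, but neither lies in [0, 0], so no final state is reachable.
Total: 0.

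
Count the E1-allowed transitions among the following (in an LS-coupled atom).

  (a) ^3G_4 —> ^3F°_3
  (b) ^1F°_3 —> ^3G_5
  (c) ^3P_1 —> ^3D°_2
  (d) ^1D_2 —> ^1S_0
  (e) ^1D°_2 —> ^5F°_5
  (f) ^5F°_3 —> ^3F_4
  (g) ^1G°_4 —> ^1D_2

2

(a) allowed
(b) forbidden (ΔS, ΔJ fail)
(c) allowed
(d) forbidden (parity, ΔL, ΔJ fail)
(e) forbidden (parity, ΔS, ΔJ fail)
(f) forbidden (ΔS fails)
(g) forbidden (ΔL, ΔJ fail)
Total allowed: 2 of 7.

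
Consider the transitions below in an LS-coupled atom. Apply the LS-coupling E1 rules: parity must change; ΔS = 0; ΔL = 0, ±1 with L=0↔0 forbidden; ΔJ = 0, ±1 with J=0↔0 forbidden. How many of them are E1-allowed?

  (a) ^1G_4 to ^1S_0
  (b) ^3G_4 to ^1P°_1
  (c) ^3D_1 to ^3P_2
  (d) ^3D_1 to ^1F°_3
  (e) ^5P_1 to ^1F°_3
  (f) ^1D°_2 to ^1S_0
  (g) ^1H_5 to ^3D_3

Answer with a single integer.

0

(a) forbidden (parity, ΔL, ΔJ fail)
(b) forbidden (ΔS, ΔL, ΔJ fail)
(c) forbidden (parity fails)
(d) forbidden (ΔS, ΔJ fail)
(e) forbidden (ΔS, ΔL, ΔJ fail)
(f) forbidden (ΔL, ΔJ fail)
(g) forbidden (parity, ΔS, ΔL, ΔJ fail)
Total allowed: 0 of 7.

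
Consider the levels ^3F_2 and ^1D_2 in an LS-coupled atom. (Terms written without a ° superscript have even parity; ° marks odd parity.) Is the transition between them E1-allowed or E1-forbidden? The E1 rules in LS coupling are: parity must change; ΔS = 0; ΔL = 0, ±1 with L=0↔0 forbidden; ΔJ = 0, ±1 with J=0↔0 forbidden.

forbidden

Parity must change: even → even — fails.
ΔS = 0: S: 1 → 0 — fails.
ΔL = 0, ±1 (not L=0↔0): L: 3 → 2, ΔL = -1 — ok.
ΔJ = 0, ±1 (not J=0↔0): J: 2 → 2, ΔJ = +0 — ok.
Rule(s) violated: parity, ΔS.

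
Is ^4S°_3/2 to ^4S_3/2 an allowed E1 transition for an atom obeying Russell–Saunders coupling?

forbidden

Parity must change: odd → even — ✓.
ΔS = 0: S: 3/2 → 3/2 — ✓.
ΔL = 0, ±1 (not L=0↔0): L: 0 → 0, ΔL = +0 — ✗.
ΔJ = 0, ±1 (not J=0↔0): J: 3/2 → 3/2, ΔJ = +0 — ✓.
Rule(s) violated: ΔL.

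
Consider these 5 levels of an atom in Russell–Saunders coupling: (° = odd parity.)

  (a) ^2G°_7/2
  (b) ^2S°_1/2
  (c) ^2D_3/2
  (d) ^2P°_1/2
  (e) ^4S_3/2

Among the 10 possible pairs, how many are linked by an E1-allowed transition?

(a)–(b): forbidden (parity, ΔL, ΔJ).
(a)–(c): forbidden (ΔL, ΔJ).
(a)–(d): forbidden (parity, ΔL, ΔJ).
(a)–(e): forbidden (ΔS, ΔL, ΔJ).
(b)–(c): forbidden (ΔL).
(b)–(d): forbidden (parity).
(b)–(e): forbidden (ΔS, ΔL).
(c)–(d): allowed.
(c)–(e): forbidden (parity, ΔS, ΔL).
(d)–(e): forbidden (ΔS).
Allowed pairs: 1 of 10.

1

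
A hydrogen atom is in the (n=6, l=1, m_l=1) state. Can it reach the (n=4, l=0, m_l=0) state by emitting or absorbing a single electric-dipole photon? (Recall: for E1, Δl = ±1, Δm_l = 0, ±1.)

allowed

Δl = 0 − 1 = -1; the E1 rule Δl = ±1 is ok.
Δm_l = 0 − (1) = -1. E1 requires Δm_l = 0, ±1: ok.
All E1 selection rules are satisfied.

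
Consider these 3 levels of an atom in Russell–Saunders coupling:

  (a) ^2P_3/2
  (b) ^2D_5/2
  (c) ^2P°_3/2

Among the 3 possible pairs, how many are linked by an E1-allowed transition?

2

(a)–(b): forbidden (parity).
(a)–(c): allowed.
(b)–(c): allowed.
Allowed pairs: 2 of 3.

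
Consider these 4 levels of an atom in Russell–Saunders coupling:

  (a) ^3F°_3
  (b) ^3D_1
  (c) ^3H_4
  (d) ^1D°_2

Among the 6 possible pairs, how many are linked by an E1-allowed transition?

0

(a)–(b): forbidden (ΔJ).
(a)–(c): forbidden (ΔL).
(a)–(d): forbidden (parity, ΔS).
(b)–(c): forbidden (parity, ΔL, ΔJ).
(b)–(d): forbidden (ΔS).
(c)–(d): forbidden (ΔS, ΔL, ΔJ).
Allowed pairs: 0 of 6.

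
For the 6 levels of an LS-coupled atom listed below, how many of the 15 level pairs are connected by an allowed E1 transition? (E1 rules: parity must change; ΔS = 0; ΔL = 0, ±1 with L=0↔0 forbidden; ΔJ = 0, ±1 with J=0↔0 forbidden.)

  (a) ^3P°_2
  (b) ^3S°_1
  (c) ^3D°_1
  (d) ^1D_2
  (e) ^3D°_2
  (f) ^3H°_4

0

(a)–(b): forbidden (parity).
(a)–(c): forbidden (parity).
(a)–(d): forbidden (ΔS).
(a)–(e): forbidden (parity).
(a)–(f): forbidden (parity, ΔL, ΔJ).
(b)–(c): forbidden (parity, ΔL).
(b)–(d): forbidden (ΔS, ΔL).
(b)–(e): forbidden (parity, ΔL).
(b)–(f): forbidden (parity, ΔL, ΔJ).
(c)–(d): forbidden (ΔS).
(c)–(e): forbidden (parity).
(c)–(f): forbidden (parity, ΔL, ΔJ).
(d)–(e): forbidden (ΔS).
(d)–(f): forbidden (ΔS, ΔL, ΔJ).
(e)–(f): forbidden (parity, ΔL, ΔJ).
Allowed pairs: 0 of 15.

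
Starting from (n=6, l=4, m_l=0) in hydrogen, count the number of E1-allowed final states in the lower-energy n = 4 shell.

E1 requires Δl = ±1, so l_f ∈ {3, 5}; with 0 ≤ l_f ≤ n_f−1 = 3, the allowed l_f values are {3}.
For l_f = 3: m_f ∈ {m_i−1, m_i, m_i+1} ∩ [−3, 3] = {-1, 0, 1} → 3 states.
Total: 3.

3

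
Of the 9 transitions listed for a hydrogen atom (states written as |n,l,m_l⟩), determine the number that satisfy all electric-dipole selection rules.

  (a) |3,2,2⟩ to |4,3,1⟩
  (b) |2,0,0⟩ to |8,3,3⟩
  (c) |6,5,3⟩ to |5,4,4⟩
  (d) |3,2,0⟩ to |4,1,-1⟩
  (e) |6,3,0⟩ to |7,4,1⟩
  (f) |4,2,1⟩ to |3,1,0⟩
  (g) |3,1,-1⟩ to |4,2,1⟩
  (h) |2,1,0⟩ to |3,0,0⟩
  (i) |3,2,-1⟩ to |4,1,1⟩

6

(a) allowed
(b) forbidden — Δl = +3 (E1 requires Δl = ±1); Δm_l = +3 (E1 requires Δm_l = 0, ±1)
(c) allowed
(d) allowed
(e) allowed
(f) allowed
(g) forbidden — Δm_l = +2 (E1 requires Δm_l = 0, ±1)
(h) allowed
(i) forbidden — Δm_l = +2 (E1 requires Δm_l = 0, ±1)
Total allowed: 6 of 9.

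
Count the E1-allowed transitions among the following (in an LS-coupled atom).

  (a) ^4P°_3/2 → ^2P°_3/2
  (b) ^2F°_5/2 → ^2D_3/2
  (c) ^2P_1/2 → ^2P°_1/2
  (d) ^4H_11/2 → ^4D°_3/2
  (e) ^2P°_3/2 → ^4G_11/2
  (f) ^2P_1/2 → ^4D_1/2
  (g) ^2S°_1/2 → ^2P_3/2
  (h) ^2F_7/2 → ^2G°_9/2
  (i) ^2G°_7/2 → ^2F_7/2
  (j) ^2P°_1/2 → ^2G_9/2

(a) forbidden (parity, ΔS fail)
(b) allowed
(c) allowed
(d) forbidden (ΔL, ΔJ fail)
(e) forbidden (ΔS, ΔL, ΔJ fail)
(f) forbidden (parity, ΔS fail)
(g) allowed
(h) allowed
(i) allowed
(j) forbidden (ΔL, ΔJ fail)
Total allowed: 5 of 10.

5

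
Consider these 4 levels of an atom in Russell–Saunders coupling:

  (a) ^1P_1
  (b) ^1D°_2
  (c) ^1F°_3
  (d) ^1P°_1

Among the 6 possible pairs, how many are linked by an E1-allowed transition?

2

(a)–(b): allowed.
(a)–(c): forbidden (ΔL, ΔJ).
(a)–(d): allowed.
(b)–(c): forbidden (parity).
(b)–(d): forbidden (parity).
(c)–(d): forbidden (parity, ΔL, ΔJ).
Allowed pairs: 2 of 6.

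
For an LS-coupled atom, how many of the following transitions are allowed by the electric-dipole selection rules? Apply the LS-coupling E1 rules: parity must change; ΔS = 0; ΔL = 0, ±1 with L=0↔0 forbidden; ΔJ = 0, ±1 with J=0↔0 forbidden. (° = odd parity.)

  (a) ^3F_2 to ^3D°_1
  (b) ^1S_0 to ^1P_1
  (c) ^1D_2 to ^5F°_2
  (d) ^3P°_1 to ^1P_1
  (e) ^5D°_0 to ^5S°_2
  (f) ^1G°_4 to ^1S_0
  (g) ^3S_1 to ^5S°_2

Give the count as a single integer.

(a) allowed
(b) forbidden (parity fails)
(c) forbidden (ΔS fails)
(d) forbidden (ΔS fails)
(e) forbidden (parity, ΔL, ΔJ fail)
(f) forbidden (ΔL, ΔJ fail)
(g) forbidden (ΔS, ΔL fail)
Total allowed: 1 of 7.

1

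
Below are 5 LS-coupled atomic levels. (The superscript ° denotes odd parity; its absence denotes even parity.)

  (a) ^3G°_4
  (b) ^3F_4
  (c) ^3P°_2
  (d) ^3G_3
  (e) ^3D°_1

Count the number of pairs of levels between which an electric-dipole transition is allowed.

(a)–(b): allowed.
(a)–(c): forbidden (parity, ΔL, ΔJ).
(a)–(d): allowed.
(a)–(e): forbidden (parity, ΔL, ΔJ).
(b)–(c): forbidden (ΔL, ΔJ).
(b)–(d): forbidden (parity).
(b)–(e): forbidden (ΔJ).
(c)–(d): forbidden (ΔL).
(c)–(e): forbidden (parity).
(d)–(e): forbidden (ΔL, ΔJ).
Allowed pairs: 2 of 10.

2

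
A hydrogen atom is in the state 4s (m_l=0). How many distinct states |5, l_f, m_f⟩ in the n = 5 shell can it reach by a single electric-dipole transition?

E1 requires Δl = ±1, so l_f ∈ {-1, 1}; with 0 ≤ l_f ≤ n_f−1 = 4, the allowed l_f values are {1}.
For l_f = 1: m_f ∈ {m_i−1, m_i, m_i+1} ∩ [−1, 1] = {-1, 0, 1} → 3 states.
Total: 3.

3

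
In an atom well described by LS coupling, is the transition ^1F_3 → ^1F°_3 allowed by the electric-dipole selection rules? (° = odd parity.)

allowed

Reading off the term symbols: S 0→0, L 3→3, J 3→3, parity even→odd.
Parity must change: even → odd — passes.
ΔS = 0: S: 0 → 0 — passes.
ΔL = 0, ±1 (not L=0↔0): L: 3 → 3, ΔL = +0 — passes.
ΔJ = 0, ±1 (not J=0↔0): J: 3 → 3, ΔJ = +0 — passes.
All four E1 rules are satisfied.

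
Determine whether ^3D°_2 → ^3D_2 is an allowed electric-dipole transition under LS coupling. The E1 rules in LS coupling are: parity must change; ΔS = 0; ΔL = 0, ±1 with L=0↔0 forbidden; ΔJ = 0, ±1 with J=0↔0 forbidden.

allowed

ΔJ = 0, ±1 (not J=0↔0): J: 2 → 2, ΔJ = +0 — ok.
ΔL = 0, ±1 (not L=0↔0): L: 2 → 2, ΔL = +0 — ok.
ΔS = 0: S: 1 → 1 — ok.
Parity must change: odd → even — ok.
All four E1 rules are satisfied.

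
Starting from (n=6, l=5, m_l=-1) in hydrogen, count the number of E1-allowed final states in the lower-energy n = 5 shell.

3

E1 requires Δl = ±1, so l_f ∈ {4, 6}; with 0 ≤ l_f ≤ n_f−1 = 4, the allowed l_f values are {4}.
For l_f = 4: m_f ∈ {m_i−1, m_i, m_i+1} ∩ [−4, 4] = {-2, -1, 0} → 3 states.
Total: 3.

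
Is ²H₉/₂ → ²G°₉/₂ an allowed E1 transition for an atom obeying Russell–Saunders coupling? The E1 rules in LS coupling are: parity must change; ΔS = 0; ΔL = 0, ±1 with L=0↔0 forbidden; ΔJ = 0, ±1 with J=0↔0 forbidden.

Reading off the term symbols: S 1/2→1/2, L 5→4, J 9/2→9/2, parity even→odd.
Parity must change: even → odd — ok.
ΔS = 0: S: 1/2 → 1/2 — ok.
ΔL = 0, ±1 (not L=0↔0): L: 5 → 4, ΔL = -1 — ok.
ΔJ = 0, ±1 (not J=0↔0): J: 9/2 → 9/2, ΔJ = +0 — ok.
All four E1 rules are satisfied.

allowed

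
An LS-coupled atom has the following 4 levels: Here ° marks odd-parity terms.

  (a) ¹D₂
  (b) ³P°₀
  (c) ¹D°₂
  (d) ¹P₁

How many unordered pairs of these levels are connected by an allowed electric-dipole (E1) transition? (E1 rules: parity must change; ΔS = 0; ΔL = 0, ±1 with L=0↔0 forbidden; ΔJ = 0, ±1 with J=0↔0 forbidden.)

(a)–(b): forbidden (ΔS, ΔJ).
(a)–(c): allowed.
(a)–(d): forbidden (parity).
(b)–(c): forbidden (parity, ΔS, ΔJ).
(b)–(d): forbidden (ΔS).
(c)–(d): allowed.
Allowed pairs: 2 of 6.

2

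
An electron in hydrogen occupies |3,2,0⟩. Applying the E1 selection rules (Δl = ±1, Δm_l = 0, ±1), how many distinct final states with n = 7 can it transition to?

E1 requires Δl = ±1, so l_f ∈ {1, 3}; with 0 ≤ l_f ≤ n_f−1 = 6, the allowed l_f values are {1, 3}.
For l_f = 1: m_f ∈ {m_i−1, m_i, m_i+1} ∩ [−1, 1] = {-1, 0, 1} → 3 states.
For l_f = 3: m_f ∈ {m_i−1, m_i, m_i+1} ∩ [−3, 3] = {-1, 0, 1} → 3 states.
Total: 6.

6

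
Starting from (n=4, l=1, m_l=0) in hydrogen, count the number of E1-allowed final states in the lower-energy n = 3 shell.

4

E1 requires Δl = ±1, so l_f ∈ {0, 2}; with 0 ≤ l_f ≤ n_f−1 = 2, the allowed l_f values are {0, 2}.
For l_f = 0: m_f ∈ {m_i−1, m_i, m_i+1} ∩ [−0, 0] = {0} → 1 state.
For l_f = 2: m_f ∈ {m_i−1, m_i, m_i+1} ∩ [−2, 2] = {-1, 0, 1} → 3 states.
Total: 4.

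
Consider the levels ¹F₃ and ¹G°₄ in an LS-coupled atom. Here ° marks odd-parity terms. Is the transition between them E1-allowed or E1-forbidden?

Reading off the term symbols: S 0→0, L 3→4, J 3→4, parity even→odd.
ΔL = 0, ±1 (not L=0↔0): L: 3 → 4, ΔL = +1 — passes.
Parity must change: even → odd — passes.
ΔS = 0: S: 0 → 0 — passes.
ΔJ = 0, ±1 (not J=0↔0): J: 3 → 4, ΔJ = +1 — passes.
All four E1 rules are satisfied.

allowed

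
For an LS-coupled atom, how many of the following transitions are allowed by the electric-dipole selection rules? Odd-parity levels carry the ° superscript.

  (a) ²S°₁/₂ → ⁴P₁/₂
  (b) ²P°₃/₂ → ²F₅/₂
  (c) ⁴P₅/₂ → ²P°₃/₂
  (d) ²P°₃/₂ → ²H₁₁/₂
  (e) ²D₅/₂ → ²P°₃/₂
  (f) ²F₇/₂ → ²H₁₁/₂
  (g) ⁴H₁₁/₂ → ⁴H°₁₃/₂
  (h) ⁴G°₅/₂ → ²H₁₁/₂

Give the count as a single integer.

(a) forbidden (ΔS fails)
(b) forbidden (ΔL fails)
(c) forbidden (ΔS fails)
(d) forbidden (ΔL, ΔJ fail)
(e) allowed
(f) forbidden (parity, ΔL, ΔJ fail)
(g) allowed
(h) forbidden (ΔS, ΔJ fail)
Total allowed: 2 of 8.

2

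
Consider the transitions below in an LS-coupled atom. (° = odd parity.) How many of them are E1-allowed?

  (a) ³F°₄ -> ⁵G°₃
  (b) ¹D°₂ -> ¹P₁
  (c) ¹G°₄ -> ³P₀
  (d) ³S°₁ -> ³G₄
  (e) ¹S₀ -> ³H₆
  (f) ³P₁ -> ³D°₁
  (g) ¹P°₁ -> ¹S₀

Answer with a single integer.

(a) forbidden (parity, ΔS fail)
(b) allowed
(c) forbidden (ΔS, ΔL, ΔJ fail)
(d) forbidden (ΔL, ΔJ fail)
(e) forbidden (parity, ΔS, ΔL, ΔJ fail)
(f) allowed
(g) allowed
Total allowed: 3 of 7.

3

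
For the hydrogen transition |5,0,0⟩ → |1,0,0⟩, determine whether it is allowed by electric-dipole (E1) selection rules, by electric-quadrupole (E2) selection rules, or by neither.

Δl = 0 − 0 = +0; l_i + l_f = 0.
Δm_l = +0.
E1 (Δl = ±1, |Δm_l| ≤ 1): not satisfied.
E2 (Δl = 0,±2, l_i+l_f ≥ 2, |Δm_l| ≤ 2): not satisfied.

neither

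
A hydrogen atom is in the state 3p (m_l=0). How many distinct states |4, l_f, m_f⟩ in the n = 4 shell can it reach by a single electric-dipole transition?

E1 requires Δl = ±1, so l_f ∈ {0, 2}; with 0 ≤ l_f ≤ n_f−1 = 3, the allowed l_f values are {0, 2}.
For l_f = 0: m_f ∈ {m_i−1, m_i, m_i+1} ∩ [−0, 0] = {0} → 1 state.
For l_f = 2: m_f ∈ {m_i−1, m_i, m_i+1} ∩ [−2, 2] = {-1, 0, 1} → 3 states.
Total: 4.

4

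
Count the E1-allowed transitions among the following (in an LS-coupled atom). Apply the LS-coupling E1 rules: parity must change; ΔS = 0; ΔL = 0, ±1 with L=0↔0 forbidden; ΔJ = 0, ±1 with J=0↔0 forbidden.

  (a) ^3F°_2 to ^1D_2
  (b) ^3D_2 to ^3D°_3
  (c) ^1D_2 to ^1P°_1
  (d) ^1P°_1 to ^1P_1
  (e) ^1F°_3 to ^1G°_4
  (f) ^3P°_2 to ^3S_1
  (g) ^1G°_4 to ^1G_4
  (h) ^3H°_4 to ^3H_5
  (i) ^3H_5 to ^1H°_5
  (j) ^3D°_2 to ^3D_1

(a) forbidden (ΔS fails)
(b) allowed
(c) allowed
(d) allowed
(e) forbidden (parity fails)
(f) allowed
(g) allowed
(h) allowed
(i) forbidden (ΔS fails)
(j) allowed
Total allowed: 7 of 10.

7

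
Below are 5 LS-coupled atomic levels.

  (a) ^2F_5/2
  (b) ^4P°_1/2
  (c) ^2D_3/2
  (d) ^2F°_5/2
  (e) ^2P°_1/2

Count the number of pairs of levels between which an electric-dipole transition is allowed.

(a)–(b): forbidden (ΔS, ΔL, ΔJ).
(a)–(c): forbidden (parity).
(a)–(d): allowed.
(a)–(e): forbidden (ΔL, ΔJ).
(b)–(c): forbidden (ΔS).
(b)–(d): forbidden (parity, ΔS, ΔL, ΔJ).
(b)–(e): forbidden (parity, ΔS).
(c)–(d): allowed.
(c)–(e): allowed.
(d)–(e): forbidden (parity, ΔL, ΔJ).
Allowed pairs: 3 of 10.

3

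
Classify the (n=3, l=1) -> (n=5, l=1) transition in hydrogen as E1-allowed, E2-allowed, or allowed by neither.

Δl = 1 − 1 = +0; l_i + l_f = 2.
E1 (Δl = ±1): not satisfied.
E2 (Δl = 0,±2, l_i+l_f ≥ 2): satisfied.

E2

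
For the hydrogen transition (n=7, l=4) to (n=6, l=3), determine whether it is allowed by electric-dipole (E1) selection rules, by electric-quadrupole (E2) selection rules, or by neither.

E1

Δl = 3 − 4 = -1; l_i + l_f = 7.
E1 (Δl = ±1): satisfied.
E2 (Δl = 0,±2, l_i+l_f ≥ 2): not satisfied.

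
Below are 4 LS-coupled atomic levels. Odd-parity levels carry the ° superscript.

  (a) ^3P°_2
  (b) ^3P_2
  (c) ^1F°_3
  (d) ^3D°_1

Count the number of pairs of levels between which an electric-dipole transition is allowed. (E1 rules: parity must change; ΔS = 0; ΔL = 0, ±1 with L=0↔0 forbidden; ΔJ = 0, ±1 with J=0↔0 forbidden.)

(a)–(b): allowed.
(a)–(c): forbidden (parity, ΔS, ΔL).
(a)–(d): forbidden (parity).
(b)–(c): forbidden (ΔS, ΔL).
(b)–(d): allowed.
(c)–(d): forbidden (parity, ΔS, ΔJ).
Allowed pairs: 2 of 6.

2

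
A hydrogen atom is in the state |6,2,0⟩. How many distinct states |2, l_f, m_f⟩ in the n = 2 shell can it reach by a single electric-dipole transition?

3

E1 requires Δl = ±1, so l_f ∈ {1, 3}; with 0 ≤ l_f ≤ n_f−1 = 1, the allowed l_f values are {1}.
For l_f = 1: m_f ∈ {m_i−1, m_i, m_i+1} ∩ [−1, 1] = {-1, 0, 1} → 3 states.
Total: 3.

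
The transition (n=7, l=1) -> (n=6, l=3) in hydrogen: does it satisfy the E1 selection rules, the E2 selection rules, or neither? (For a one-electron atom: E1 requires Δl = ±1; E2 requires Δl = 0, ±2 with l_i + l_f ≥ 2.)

E2

Δl = 3 − 1 = +2; l_i + l_f = 4.
E1 (Δl = ±1): not satisfied.
E2 (Δl = 0,±2, l_i+l_f ≥ 2): satisfied.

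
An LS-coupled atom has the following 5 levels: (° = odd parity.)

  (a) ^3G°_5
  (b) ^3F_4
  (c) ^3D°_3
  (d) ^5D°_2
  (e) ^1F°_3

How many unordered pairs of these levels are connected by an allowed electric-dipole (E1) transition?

2

(a)–(b): allowed.
(a)–(c): forbidden (parity, ΔL, ΔJ).
(a)–(d): forbidden (parity, ΔS, ΔL, ΔJ).
(a)–(e): forbidden (parity, ΔS, ΔJ).
(b)–(c): allowed.
(b)–(d): forbidden (ΔS, ΔJ).
(b)–(e): forbidden (ΔS).
(c)–(d): forbidden (parity, ΔS).
(c)–(e): forbidden (parity, ΔS).
(d)–(e): forbidden (parity, ΔS).
Allowed pairs: 2 of 10.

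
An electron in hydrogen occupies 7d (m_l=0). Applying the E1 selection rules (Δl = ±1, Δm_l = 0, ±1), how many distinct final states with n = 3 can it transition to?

E1 requires Δl = ±1, so l_f ∈ {1, 3}; with 0 ≤ l_f ≤ n_f−1 = 2, the allowed l_f values are {1}.
For l_f = 1: m_f ∈ {m_i−1, m_i, m_i+1} ∩ [−1, 1] = {-1, 0, 1} → 3 states.
Total: 3.

3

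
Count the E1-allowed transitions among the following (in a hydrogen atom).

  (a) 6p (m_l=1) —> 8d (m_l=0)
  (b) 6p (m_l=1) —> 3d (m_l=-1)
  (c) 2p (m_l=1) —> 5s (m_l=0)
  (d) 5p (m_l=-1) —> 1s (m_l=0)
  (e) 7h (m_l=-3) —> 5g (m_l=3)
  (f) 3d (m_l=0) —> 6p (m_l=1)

4

(a) allowed
(b) forbidden — Δm_l = -2 (E1 requires Δm_l = 0, ±1)
(c) allowed
(d) allowed
(e) forbidden — Δm_l = +6 (E1 requires Δm_l = 0, ±1)
(f) allowed
Total allowed: 4 of 6.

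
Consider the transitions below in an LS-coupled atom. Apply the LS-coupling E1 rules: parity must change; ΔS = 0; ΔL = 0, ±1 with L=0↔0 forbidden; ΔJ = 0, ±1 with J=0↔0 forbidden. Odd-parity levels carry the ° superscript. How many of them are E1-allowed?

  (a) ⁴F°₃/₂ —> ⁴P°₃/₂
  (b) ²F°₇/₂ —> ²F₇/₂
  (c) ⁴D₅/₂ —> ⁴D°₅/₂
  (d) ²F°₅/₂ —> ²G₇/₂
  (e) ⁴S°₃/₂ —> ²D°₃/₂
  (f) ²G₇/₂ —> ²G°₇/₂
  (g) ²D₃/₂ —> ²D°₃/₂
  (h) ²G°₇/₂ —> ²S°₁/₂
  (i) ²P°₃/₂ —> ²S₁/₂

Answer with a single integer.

(a) forbidden (parity, ΔL fail)
(b) allowed
(c) allowed
(d) allowed
(e) forbidden (parity, ΔS, ΔL fail)
(f) allowed
(g) allowed
(h) forbidden (parity, ΔL, ΔJ fail)
(i) allowed
Total allowed: 6 of 9.

6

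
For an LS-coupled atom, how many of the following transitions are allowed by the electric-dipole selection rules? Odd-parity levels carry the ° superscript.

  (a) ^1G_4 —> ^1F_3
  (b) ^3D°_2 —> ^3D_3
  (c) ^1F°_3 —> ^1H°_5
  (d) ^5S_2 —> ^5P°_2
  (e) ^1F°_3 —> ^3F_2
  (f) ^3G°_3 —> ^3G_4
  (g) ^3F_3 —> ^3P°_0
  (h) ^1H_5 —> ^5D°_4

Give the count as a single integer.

3

(a) forbidden (parity fails)
(b) allowed
(c) forbidden (parity, ΔL, ΔJ fail)
(d) allowed
(e) forbidden (ΔS fails)
(f) allowed
(g) forbidden (ΔL, ΔJ fail)
(h) forbidden (ΔS, ΔL fail)
Total allowed: 3 of 8.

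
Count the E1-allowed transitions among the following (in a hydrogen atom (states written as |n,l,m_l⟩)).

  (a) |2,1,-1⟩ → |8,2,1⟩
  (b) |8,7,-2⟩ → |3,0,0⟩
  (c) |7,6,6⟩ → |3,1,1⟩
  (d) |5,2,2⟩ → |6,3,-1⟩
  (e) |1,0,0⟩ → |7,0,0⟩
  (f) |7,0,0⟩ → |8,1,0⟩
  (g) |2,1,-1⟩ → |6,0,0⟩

(a) forbidden — Δm_l = +2 (E1 requires Δm_l = 0, ±1)
(b) forbidden — Δl = -7 (E1 requires Δl = ±1); Δm_l = +2 (E1 requires Δm_l = 0, ±1)
(c) forbidden — Δl = -5 (E1 requires Δl = ±1); Δm_l = -5 (E1 requires Δm_l = 0, ±1)
(d) forbidden — Δm_l = -3 (E1 requires Δm_l = 0, ±1)
(e) forbidden — Δl = +0 (E1 requires Δl = ±1)
(f) allowed
(g) allowed
Total allowed: 2 of 7.

2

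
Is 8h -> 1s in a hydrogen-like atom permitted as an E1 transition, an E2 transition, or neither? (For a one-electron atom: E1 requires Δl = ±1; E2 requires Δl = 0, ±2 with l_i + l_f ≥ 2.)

Δl = 0 − 5 = -5; l_i + l_f = 5.
E1 (Δl = ±1): not satisfied.
E2 (Δl = 0,±2, l_i+l_f ≥ 2): not satisfied.

neither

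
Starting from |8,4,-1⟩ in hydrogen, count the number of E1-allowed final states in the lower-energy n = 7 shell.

6

E1 requires Δl = ±1, so l_f ∈ {3, 5}; with 0 ≤ l_f ≤ n_f−1 = 6, the allowed l_f values are {3, 5}.
For l_f = 3: m_f ∈ {m_i−1, m_i, m_i+1} ∩ [−3, 3] = {-2, -1, 0} → 3 states.
For l_f = 5: m_f ∈ {m_i−1, m_i, m_i+1} ∩ [−5, 5] = {-2, -1, 0} → 3 states.
Total: 6.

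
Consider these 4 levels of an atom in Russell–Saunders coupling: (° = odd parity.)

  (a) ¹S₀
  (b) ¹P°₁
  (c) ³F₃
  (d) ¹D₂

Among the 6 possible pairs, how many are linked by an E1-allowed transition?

2

(a)–(b): allowed.
(a)–(c): forbidden (parity, ΔS, ΔL, ΔJ).
(a)–(d): forbidden (parity, ΔL, ΔJ).
(b)–(c): forbidden (ΔS, ΔL, ΔJ).
(b)–(d): allowed.
(c)–(d): forbidden (parity, ΔS).
Allowed pairs: 2 of 6.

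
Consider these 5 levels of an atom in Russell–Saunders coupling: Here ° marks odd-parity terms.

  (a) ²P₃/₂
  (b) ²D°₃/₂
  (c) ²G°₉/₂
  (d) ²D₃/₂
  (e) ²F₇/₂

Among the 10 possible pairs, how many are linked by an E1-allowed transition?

3

(a)–(b): allowed.
(a)–(c): forbidden (ΔL, ΔJ).
(a)–(d): forbidden (parity).
(a)–(e): forbidden (parity, ΔL, ΔJ).
(b)–(c): forbidden (parity, ΔL, ΔJ).
(b)–(d): allowed.
(b)–(e): forbidden (ΔJ).
(c)–(d): forbidden (ΔL, ΔJ).
(c)–(e): allowed.
(d)–(e): forbidden (parity, ΔJ).
Allowed pairs: 3 of 10.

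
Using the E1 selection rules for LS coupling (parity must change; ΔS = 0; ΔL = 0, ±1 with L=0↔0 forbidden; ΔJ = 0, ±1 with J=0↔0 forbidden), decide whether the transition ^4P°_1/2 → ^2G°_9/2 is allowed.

forbidden

Parity must change: odd → odd — violated.
ΔS = 0: S: 3/2 → 1/2 — violated.
ΔL = 0, ±1 (not L=0↔0): L: 1 → 4, ΔL = +3 — violated.
ΔJ = 0, ±1 (not J=0↔0): J: 1/2 → 9/2, ΔJ = +4 — violated.
Rule(s) violated: parity, ΔS, ΔL, ΔJ.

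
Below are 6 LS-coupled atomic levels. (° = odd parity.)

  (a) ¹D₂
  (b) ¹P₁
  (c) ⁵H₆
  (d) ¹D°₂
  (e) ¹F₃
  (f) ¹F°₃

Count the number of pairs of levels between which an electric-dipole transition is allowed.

5

(a)–(b): forbidden (parity).
(a)–(c): forbidden (parity, ΔS, ΔL, ΔJ).
(a)–(d): allowed.
(a)–(e): forbidden (parity).
(a)–(f): allowed.
(b)–(c): forbidden (parity, ΔS, ΔL, ΔJ).
(b)–(d): allowed.
(b)–(e): forbidden (parity, ΔL, ΔJ).
(b)–(f): forbidden (ΔL, ΔJ).
(c)–(d): forbidden (ΔS, ΔL, ΔJ).
(c)–(e): forbidden (parity, ΔS, ΔL, ΔJ).
(c)–(f): forbidden (ΔS, ΔL, ΔJ).
(d)–(e): allowed.
(d)–(f): forbidden (parity).
(e)–(f): allowed.
Allowed pairs: 5 of 15.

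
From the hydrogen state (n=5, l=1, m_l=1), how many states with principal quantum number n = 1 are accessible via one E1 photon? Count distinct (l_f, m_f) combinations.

E1 requires Δl = ±1, so l_f ∈ {0, 2}; with 0 ≤ l_f ≤ n_f−1 = 0, the allowed l_f values are {0}.
For l_f = 0: m_f ∈ {m_i−1, m_i, m_i+1} ∩ [−0, 0] = {0} → 1 state.
Total: 1.

1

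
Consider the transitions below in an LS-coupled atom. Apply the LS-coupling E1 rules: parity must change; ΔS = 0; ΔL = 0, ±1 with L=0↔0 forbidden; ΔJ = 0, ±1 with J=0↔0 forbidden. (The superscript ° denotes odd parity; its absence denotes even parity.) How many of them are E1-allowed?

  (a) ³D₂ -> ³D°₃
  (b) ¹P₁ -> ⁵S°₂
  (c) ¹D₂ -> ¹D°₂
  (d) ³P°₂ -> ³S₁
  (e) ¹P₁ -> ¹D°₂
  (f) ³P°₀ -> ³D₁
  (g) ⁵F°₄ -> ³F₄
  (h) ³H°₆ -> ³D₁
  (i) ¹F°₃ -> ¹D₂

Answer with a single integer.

6

(a) allowed
(b) forbidden (ΔS fails)
(c) allowed
(d) allowed
(e) allowed
(f) allowed
(g) forbidden (ΔS fails)
(h) forbidden (ΔL, ΔJ fail)
(i) allowed
Total allowed: 6 of 9.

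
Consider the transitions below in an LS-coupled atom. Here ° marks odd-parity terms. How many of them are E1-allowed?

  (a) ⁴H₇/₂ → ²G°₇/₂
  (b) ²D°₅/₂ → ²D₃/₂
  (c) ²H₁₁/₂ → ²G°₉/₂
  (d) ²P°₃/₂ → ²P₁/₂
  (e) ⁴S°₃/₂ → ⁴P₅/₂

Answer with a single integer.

4

(a) forbidden (ΔS fails)
(b) allowed
(c) allowed
(d) allowed
(e) allowed
Total allowed: 4 of 5.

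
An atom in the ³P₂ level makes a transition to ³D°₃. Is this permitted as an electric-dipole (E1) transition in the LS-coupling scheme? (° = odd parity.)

allowed

ΔJ = 0, ±1 (not J=0↔0): J: 2 → 3, ΔJ = +1 — ok.
ΔS = 0: S: 1 → 1 — ok.
Parity must change: even → odd — ok.
ΔL = 0, ±1 (not L=0↔0): L: 1 → 2, ΔL = +1 — ok.
All four E1 rules are satisfied.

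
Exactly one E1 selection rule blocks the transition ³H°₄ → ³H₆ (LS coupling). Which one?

the ΔJ = 0, ±1 rule

ΔL = 0, ±1 (not L=0↔0): L: 5 → 5, ΔL = +0 — ok.
ΔS = 0: S: 1 → 1 — ok.
ΔJ = 0, ±1 (not J=0↔0): J: 4 → 6, ΔJ = +2 — fails.
Parity must change: odd → even — ok.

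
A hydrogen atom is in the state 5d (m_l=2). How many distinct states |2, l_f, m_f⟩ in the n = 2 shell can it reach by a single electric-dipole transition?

1

E1 requires Δl = ±1, so l_f ∈ {1, 3}; with 0 ≤ l_f ≤ n_f−1 = 1, the allowed l_f values are {1}.
For l_f = 1: m_f ∈ {m_i−1, m_i, m_i+1} ∩ [−1, 1] = {1} → 1 state.
Total: 1.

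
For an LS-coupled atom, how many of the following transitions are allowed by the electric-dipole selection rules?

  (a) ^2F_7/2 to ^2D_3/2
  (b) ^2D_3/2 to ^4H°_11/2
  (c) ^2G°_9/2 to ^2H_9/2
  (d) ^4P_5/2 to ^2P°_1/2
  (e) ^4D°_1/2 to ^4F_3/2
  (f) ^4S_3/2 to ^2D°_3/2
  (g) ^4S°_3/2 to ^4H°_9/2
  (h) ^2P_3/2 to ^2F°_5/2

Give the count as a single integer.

(a) forbidden (parity, ΔJ fail)
(b) forbidden (ΔS, ΔL, ΔJ fail)
(c) allowed
(d) forbidden (ΔS, ΔJ fail)
(e) allowed
(f) forbidden (ΔS, ΔL fail)
(g) forbidden (parity, ΔL, ΔJ fail)
(h) forbidden (ΔL fails)
Total allowed: 2 of 8.

2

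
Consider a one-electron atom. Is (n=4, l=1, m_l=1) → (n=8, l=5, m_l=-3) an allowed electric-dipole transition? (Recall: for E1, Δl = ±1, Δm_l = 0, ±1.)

forbidden

Δl = 5 − 1 = +4; the E1 rule Δl = ±1 is fails.
Δm_l = -3 − (1) = -4. E1 requires Δm_l = 0, ±1: fails.
The transition is electric-dipole forbidden.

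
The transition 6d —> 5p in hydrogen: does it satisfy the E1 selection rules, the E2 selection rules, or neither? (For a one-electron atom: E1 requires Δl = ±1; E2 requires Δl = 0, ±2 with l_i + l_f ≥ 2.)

E1

Δl = 1 − 2 = -1; l_i + l_f = 3.
E1 (Δl = ±1): satisfied.
E2 (Δl = 0,±2, l_i+l_f ≥ 2): not satisfied.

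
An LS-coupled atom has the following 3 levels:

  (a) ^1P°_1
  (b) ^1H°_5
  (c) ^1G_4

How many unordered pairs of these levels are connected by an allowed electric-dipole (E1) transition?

1

(a)–(b): forbidden (parity, ΔL, ΔJ).
(a)–(c): forbidden (ΔL, ΔJ).
(b)–(c): allowed.
Allowed pairs: 1 of 3.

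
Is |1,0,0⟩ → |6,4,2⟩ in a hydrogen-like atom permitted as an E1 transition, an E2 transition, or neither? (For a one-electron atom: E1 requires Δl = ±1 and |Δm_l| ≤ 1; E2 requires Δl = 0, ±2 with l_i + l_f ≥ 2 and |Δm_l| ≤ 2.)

Δl = 4 − 0 = +4; l_i + l_f = 4.
Δm_l = +2.
E1 (Δl = ±1, |Δm_l| ≤ 1): not satisfied.
E2 (Δl = 0,±2, l_i+l_f ≥ 2, |Δm_l| ≤ 2): not satisfied.

neither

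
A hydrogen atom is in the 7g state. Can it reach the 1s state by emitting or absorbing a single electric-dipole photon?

forbidden

Initial l = 4, final l = 0, so Δl = -4. E1 requires Δl = ±1: violated.
The transition is electric-dipole forbidden.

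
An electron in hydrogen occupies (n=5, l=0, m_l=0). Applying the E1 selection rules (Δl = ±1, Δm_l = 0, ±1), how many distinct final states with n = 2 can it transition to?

E1 requires Δl = ±1, so l_f ∈ {-1, 1}; with 0 ≤ l_f ≤ n_f−1 = 1, the allowed l_f values are {1}.
For l_f = 1: m_f ∈ {m_i−1, m_i, m_i+1} ∩ [−1, 1] = {-1, 0, 1} → 3 states.
Total: 3.

3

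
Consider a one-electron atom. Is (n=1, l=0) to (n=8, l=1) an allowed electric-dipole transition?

Initial l = 0, final l = 1, so Δl = +1. E1 requires Δl = ±1: satisfied.
All E1 selection rules are satisfied.

allowed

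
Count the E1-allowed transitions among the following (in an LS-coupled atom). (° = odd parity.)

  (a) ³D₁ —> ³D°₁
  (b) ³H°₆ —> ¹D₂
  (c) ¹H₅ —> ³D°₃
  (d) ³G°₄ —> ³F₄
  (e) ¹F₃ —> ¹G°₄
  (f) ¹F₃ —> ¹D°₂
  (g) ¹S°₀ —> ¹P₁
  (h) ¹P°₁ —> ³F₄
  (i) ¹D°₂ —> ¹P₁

6

(a) allowed
(b) forbidden (ΔS, ΔL, ΔJ fail)
(c) forbidden (ΔS, ΔL, ΔJ fail)
(d) allowed
(e) allowed
(f) allowed
(g) allowed
(h) forbidden (ΔS, ΔL, ΔJ fail)
(i) allowed
Total allowed: 6 of 9.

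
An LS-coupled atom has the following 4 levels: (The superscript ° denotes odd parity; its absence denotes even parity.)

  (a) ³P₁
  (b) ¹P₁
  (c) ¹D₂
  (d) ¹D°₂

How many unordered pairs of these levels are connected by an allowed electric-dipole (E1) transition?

(a)–(b): forbidden (parity, ΔS).
(a)–(c): forbidden (parity, ΔS).
(a)–(d): forbidden (ΔS).
(b)–(c): forbidden (parity).
(b)–(d): allowed.
(c)–(d): allowed.
Allowed pairs: 2 of 6.

2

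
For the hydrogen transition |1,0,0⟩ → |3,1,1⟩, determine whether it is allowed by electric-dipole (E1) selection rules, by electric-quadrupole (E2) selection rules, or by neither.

E1

Δl = 1 − 0 = +1; l_i + l_f = 1.
Δm_l = +1.
E1 (Δl = ±1, |Δm_l| ≤ 1): satisfied.
E2 (Δl = 0,±2, l_i+l_f ≥ 2, |Δm_l| ≤ 2): not satisfied.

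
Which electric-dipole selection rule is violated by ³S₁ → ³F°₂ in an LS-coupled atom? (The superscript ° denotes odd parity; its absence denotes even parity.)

Reading off the term symbols: S 1→1, L 0→3, J 1→2, parity even→odd.
Parity must change: even → odd — passes.
ΔS = 0: S: 1 → 1 — passes.
ΔL = 0, ±1 (not L=0↔0): L: 0 → 3, ΔL = +3 — fails.
ΔJ = 0, ±1 (not J=0↔0): J: 1 → 2, ΔJ = +1 — passes.

the ΔL = 0, ±1 rule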